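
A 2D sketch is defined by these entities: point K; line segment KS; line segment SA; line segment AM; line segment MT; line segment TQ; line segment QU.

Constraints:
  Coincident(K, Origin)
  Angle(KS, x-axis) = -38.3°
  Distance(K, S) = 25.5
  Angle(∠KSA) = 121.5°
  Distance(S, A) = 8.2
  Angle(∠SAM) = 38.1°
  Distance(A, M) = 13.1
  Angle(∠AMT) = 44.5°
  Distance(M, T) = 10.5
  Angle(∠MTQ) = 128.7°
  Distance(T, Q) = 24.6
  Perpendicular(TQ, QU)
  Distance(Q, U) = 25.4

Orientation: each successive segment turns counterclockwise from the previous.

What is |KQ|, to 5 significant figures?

49.861

∠AMT = 44.5° gives MT at -62.400° from the x-axis; with |MT| = 10.5, T = (20.106, -18.252). ∠MTQ = 128.7° gives TQ at -11.100° from the x-axis; with |TQ| = 24.6, Q = (44.246, -22.988). Then |KQ| = |Q − K| = 49.861.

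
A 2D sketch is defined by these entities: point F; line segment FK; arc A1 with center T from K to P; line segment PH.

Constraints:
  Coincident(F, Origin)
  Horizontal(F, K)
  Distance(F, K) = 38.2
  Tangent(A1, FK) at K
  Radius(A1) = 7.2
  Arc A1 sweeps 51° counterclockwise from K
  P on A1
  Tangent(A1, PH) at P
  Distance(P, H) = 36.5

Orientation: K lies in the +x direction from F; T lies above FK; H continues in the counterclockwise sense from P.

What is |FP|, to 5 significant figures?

43.877

A1 meets FK tangentially, so TK is at right angles to FK, so T = K + (0, 7.2) = (38.200, 7.2000). On A1, K sits at bearing -90° from T; a 51° counterclockwise sweep puts P at bearing -39°, so P = T + 7.2·(cos -39°, sin -39°) = (43.795, 2.6689). Then |FP| = |P − F| = 43.877.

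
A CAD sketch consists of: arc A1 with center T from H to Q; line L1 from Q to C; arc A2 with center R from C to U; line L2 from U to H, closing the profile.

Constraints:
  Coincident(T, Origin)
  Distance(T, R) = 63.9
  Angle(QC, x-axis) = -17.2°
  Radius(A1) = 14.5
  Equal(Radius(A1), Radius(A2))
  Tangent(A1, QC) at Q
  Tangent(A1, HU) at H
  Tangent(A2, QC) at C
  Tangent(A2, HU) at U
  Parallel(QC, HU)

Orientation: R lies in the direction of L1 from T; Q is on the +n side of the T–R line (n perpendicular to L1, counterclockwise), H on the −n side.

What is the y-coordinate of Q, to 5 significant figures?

13.852

The slot axis is L1's direction at -17.2°, so u = (cos -17.2°, sin -17.2°) = (0.95528, -0.29571) and n = (−sin -17.2°, cos -17.2°) = (0.29571, 0.95528). T is at the origin and R lies 63.9 along u from T, so R = 63.9·u = (61.042, -18.896). Tangency of A1 to both parallel lines with radius 14.5 puts Q and H at T ± 14.5·n: Q = (4.2878, 13.852), H = (-4.2878, -13.852). So Q.y = 13.852.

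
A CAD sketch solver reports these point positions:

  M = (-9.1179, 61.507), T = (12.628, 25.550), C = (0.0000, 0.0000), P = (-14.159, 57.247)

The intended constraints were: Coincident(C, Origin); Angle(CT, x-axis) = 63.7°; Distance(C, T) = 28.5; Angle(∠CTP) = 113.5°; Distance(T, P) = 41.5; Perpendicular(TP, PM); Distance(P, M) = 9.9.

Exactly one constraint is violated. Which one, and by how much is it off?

Distance(P, M) = 9.9 — off by 3.30.

C = (0.00, 0.00) ✓; CT at 63.70° ✓; |CT| = 28.50 ✓; ∠CTP = 113.5° ✓; |TP| = 41.50 ✓; ∠(TP, PM) = 90.00° ✓; |PM| = 6.600 ✗.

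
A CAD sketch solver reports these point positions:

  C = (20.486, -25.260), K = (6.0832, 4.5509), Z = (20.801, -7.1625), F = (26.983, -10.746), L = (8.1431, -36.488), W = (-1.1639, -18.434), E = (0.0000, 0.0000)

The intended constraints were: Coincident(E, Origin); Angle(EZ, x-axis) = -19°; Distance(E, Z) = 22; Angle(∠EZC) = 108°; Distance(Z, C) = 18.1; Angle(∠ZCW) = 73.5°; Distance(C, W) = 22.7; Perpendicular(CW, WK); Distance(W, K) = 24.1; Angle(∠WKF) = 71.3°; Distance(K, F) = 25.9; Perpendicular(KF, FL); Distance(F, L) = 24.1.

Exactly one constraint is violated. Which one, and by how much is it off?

Distance(F, L) = 24.1 — off by 7.80.

E = (0.00, 0.00) ✓; EZ at -19.00° ✓; |EZ| = 22.00 ✓; ∠EZC = 108.0° ✓; |ZC| = 18.10 ✓; ∠ZCW = 73.50° ✓; |CW| = 22.70 ✓; ∠(CW, WK) = 90.00° ✓; |WK| = 24.10 ✓; ∠WKF = 71.30° ✓; |KF| = 25.90 ✓; ∠(KF, FL) = 90.00° ✓; |FL| = 31.90 ✗.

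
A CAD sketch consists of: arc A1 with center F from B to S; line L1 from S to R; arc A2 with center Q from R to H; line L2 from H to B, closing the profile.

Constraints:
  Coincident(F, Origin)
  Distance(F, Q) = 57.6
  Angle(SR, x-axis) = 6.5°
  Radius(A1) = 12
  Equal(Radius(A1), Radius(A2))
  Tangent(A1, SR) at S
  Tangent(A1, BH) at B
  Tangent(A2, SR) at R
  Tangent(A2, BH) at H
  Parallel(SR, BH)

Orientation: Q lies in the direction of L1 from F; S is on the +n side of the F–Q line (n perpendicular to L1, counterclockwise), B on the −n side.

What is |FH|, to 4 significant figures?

58.84

The slot axis is L1's direction at 6.5°, so u = (cos 6.5°, sin 6.5°) = (0.9936, 0.1132) and n = (−sin 6.5°, cos 6.5°) = (-0.1132, 0.9936). F is at the origin and Q lies 57.6 along u from F, so Q = 57.6·u = (57.23, 6.521). Tangency of A1 to both parallel lines with radius 12.0 puts S and B at F ± 12.0·n: S = (-1.358, 11.92), B = (1.358, -11.92). Equal radii place R and H the same way about Q: R = Q + 12.0·n = (55.87, 18.44), H = Q − 12.0·n = (58.59, -5.402). Then |FH| = |H − F| = 58.84.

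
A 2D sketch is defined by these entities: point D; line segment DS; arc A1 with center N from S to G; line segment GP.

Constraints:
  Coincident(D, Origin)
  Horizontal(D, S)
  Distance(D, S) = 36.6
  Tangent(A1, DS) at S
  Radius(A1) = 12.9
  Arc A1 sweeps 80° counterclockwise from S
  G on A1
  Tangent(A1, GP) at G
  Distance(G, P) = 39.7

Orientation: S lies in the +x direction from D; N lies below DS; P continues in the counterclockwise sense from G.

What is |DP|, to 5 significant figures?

52.581

D is at the origin; D and S share the same y with |DS| = 36.6 and S on the +x side, so S = (36.600, 0.0000). Since A1 is tangent to DS there, NS ⟂ DS, so N = S + (0, -12.9) = (36.600, -12.900). On A1, S sits at bearing 90° from N; an 80° counterclockwise sweep puts G at bearing 170°, so G = N + 12.9·(cos 170°, sin 170°) = (23.896, -10.660). The tangent condition forces NG to be normal to GP, so GP runs along (−sin 170°, cos 170°); with |GP| = 39.7, P = (17.002, -49.757). Then |DP| = |P − D| = 52.581.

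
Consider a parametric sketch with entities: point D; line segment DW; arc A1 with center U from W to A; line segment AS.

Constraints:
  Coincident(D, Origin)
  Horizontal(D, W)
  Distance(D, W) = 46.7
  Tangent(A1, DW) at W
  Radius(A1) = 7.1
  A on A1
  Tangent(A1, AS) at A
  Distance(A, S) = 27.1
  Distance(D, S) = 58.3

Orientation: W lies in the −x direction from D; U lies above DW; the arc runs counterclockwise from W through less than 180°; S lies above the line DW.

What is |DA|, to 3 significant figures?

40.8

Checks: ∠(UW, WD) = 90.00° ✓; |UW| = 7.100 ✓; |UA| = 7.100 ✓; ∠(UA, AS) = 90.00° ✓; |AS| = 27.10 ✓; |DS| = 58.30 ✓.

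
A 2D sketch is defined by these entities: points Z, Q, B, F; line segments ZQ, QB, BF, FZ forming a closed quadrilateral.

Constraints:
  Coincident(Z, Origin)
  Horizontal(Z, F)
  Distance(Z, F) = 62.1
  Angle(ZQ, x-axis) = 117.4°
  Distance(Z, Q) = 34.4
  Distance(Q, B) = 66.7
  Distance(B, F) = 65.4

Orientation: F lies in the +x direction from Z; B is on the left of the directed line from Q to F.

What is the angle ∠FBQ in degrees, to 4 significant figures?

78.63°

Z is at the origin; ZF is horizontal with |ZF| = 62.1 and F in +x, so F = (62.1, 0). ZQ runs at 117.4° with |ZQ| = 34.4, so Q = (-15.83, 30.54). B is determined by |QB| = 66.7 and |BF| = 65.4 together: it lies at the intersection of circle(Q, 66.7) and circle(F, 65.4). With |QF| = 83.70, the foot of the radical line on QF is 42.88 from Q and the perpendicular offset is √(66.7² − 42.88²) = 51.09. Taking the left-of-QF solution: B = (42.73, 62.47).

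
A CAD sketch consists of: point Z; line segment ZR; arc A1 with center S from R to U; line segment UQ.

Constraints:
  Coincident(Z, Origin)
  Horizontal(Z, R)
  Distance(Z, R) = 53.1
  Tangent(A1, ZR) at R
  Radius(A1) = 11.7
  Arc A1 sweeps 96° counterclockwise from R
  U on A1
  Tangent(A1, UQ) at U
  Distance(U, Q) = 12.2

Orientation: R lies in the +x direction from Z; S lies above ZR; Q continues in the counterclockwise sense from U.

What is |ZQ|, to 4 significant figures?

68.23

On A1, R sits at bearing -90° from S; a 96° counterclockwise sweep puts U at bearing 6°, so U = S + 11.7·(cos 6°, sin 6°) = (64.74, 12.92). Tangency of A1 to UQ means the radius SU is perpendicular to UQ, so UQ runs along (−sin 6°, cos 6°); with |UQ| = 12.2, Q = (63.46, 25.06). Then |ZQ| = |Q − Z| = 68.23.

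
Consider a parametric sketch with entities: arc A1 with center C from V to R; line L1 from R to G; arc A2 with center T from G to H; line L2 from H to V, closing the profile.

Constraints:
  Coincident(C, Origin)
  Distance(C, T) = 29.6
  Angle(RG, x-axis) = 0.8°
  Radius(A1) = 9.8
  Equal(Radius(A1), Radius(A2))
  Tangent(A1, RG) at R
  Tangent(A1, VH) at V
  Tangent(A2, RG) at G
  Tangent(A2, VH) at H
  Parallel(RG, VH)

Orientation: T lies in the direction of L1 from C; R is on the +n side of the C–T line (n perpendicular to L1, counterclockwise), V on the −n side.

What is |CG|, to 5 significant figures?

31.180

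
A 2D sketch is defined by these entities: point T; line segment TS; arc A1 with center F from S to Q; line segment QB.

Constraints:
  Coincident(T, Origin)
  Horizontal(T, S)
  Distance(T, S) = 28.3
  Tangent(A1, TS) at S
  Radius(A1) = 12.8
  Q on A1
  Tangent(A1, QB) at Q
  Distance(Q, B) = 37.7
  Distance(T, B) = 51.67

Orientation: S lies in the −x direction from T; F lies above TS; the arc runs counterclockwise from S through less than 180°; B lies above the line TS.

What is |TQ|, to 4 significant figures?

19.72

Checks: |FQ| = 12.80 ✓; ∠(FQ, QB) = 90.00° ✓; |QB| = 37.70 ✓; |TB| = 51.67 ✓.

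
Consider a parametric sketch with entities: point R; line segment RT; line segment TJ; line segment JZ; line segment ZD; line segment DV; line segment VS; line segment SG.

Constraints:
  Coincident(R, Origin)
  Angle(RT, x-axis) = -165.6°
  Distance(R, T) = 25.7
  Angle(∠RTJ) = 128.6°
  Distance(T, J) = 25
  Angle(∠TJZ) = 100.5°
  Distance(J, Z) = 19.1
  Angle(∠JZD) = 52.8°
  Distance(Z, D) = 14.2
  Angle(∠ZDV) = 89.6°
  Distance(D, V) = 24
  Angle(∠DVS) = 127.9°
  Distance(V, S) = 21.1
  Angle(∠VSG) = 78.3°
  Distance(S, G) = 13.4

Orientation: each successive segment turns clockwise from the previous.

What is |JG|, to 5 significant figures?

22.249

R is at the origin; RT runs at -165.6° with length 25.7, so T = (-24.893, -6.3913). ∠RTJ = 128.6° gives TJ at 143.00° from the x-axis; with |TJ| = 25.0, J = (-44.858, 8.6540). ∠TJZ = 100.5° gives JZ at 63.500° from the x-axis; with |JZ| = 19.1, Z = (-36.336, 25.747). ∠JZD = 52.8° gives ZD at -63.700° from the x-axis; with |ZD| = 14.2, D = (-30.044, 13.017). ∠ZDV = 89.6° gives DV at -154.10° from the x-axis; with |DV| = 24.0, V = (-51.634, 2.5339). ∠DVS = 127.9° gives VS at 153.80° from the x-axis; with |VS| = 21.1, S = (-70.566, 11.850). ∠VSG = 78.3° gives SG at 52.100° from the x-axis; with |SG| = 13.4, G = (-62.335, 22.423). Then |JG| = |G − J| = 22.249.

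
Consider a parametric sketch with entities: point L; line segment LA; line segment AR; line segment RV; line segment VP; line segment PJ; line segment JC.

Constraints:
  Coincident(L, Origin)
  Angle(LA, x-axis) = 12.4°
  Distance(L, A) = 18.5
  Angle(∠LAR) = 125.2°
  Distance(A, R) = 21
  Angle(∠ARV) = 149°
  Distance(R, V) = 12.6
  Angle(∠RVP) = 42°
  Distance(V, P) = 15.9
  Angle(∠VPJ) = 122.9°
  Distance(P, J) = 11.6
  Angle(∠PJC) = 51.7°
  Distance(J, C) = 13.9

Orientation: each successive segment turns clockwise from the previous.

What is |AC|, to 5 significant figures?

21.983

∠VPJ = 122.9° gives PJ at 91.500° from the x-axis; with |PJ| = 11.6, J = (23.301, -2.3825). ∠PJC = 51.7° gives JC at -36.800° from the x-axis; with |JC| = 13.9, C = (34.431, -10.709). Then |AC| = |C − A| = 21.983.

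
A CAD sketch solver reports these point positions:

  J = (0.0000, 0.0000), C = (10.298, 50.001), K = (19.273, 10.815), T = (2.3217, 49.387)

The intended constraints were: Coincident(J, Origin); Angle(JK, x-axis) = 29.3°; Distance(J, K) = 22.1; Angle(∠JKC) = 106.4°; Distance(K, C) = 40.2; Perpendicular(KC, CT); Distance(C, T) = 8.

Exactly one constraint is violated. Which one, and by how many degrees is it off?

Perpendicular(KC, CT) — off by 8.50°.

J = (0.00, 0.00) ✓; JK at 29.30° ✓; |JK| = 22.10 ✓; ∠JKC = 106.4° ✓; |KC| = 40.20 ✓; ∠(KC, CT) = 81.50° ✗; |CT| = 8.000 ✓.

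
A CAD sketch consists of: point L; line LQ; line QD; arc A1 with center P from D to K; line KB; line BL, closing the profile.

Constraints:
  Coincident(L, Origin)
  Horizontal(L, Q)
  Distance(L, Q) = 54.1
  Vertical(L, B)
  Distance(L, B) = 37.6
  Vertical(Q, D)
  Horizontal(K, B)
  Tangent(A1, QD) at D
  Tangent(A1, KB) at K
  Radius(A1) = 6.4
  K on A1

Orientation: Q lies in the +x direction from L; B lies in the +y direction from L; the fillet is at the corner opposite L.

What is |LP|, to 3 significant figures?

57.0

L is at the origin; L and Q share the same y with |LQ| = 54.1 and Q on the +x side, so Q = (54.1, 0.00). LB is vertical with |LB| = 37.6 and B on the +y side, so B = (0.00, 37.6). The virtual corner opposite L is at (54.1, 37.6). A1 meets QD tangentially, so PD is at right angles to QD and since A1 is tangent to KB there, PK ⟂ KB, with radius 6.4, so the center P sits 6.4 in from both sides at P = (47.7, 31.2). Then |LP| = |P − L| = 57.0.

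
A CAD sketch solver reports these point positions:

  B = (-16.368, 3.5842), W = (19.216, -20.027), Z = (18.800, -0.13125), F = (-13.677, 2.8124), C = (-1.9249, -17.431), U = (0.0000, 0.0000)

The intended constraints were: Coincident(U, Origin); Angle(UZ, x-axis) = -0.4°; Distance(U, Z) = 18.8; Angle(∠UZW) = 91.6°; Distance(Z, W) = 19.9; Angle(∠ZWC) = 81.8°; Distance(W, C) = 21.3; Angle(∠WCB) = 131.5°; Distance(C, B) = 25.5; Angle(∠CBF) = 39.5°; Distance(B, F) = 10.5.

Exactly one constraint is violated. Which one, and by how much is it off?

Distance(B, F) = 10.5 — off by 7.70.

U = (0.00, 0.00) ✓; UZ at -0.4000° ✓; |UZ| = 18.80 ✓; ∠UZW = 91.60° ✓; |ZW| = 19.90 ✓; ∠ZWC = 81.80° ✓; |WC| = 21.30 ✓; ∠WCB = 131.5° ✓; |CB| = 25.50 ✓; ∠CBF = 39.50° ✓; |BF| = 2.799 ✗.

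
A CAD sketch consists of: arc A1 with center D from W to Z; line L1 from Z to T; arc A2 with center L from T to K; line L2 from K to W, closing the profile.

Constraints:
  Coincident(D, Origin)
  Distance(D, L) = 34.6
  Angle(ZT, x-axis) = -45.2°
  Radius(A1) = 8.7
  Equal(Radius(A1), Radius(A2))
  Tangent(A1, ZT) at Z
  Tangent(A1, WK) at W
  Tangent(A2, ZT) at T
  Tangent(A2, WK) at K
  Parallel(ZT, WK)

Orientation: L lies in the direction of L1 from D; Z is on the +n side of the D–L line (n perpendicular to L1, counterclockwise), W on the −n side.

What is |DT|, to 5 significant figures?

35.677

The slot axis is L1's direction at -45.2°, so u = (cos -45.2°, sin -45.2°) = (0.70463, -0.70957) and n = (−sin -45.2°, cos -45.2°) = (0.70957, 0.70463). D is at the origin and L lies 34.6 along u from D, so L = 34.6·u = (24.380, -24.551). Tangency of A1 to both parallel lines with radius 8.7 puts Z and W at D ± 8.7·n: Z = (6.1733, 6.1303), W = (-6.1733, -6.1303). Equal radii place T and K the same way about L: T = L + 8.7·n = (30.554, -18.421), K = L − 8.7·n = (18.207, -30.681). Then |DT| = |T − D| = 35.677.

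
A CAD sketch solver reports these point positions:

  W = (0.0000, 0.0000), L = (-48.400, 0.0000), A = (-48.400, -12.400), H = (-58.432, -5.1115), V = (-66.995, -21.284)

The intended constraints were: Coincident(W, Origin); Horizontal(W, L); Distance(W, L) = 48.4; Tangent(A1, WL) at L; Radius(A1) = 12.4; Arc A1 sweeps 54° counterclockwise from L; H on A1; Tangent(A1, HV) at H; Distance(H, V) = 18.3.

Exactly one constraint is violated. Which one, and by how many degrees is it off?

Tangent(A1, HV) at H — off by 8.10°.

W = (0.00, 0.00) ✓; W.y = 0.00, L.y = 0.00 ✓; |WL| = 48.40 ✓; ∠(AL, LW) = 90.00° ✓; |AL| = 12.40 ✓; bearing(A→H) − bearing(A→L) = 54.00° ✓; |AH| = 12.40 ✓; ∠(AH, HV) = 81.90° ✗; |HV| = 18.30 ✓.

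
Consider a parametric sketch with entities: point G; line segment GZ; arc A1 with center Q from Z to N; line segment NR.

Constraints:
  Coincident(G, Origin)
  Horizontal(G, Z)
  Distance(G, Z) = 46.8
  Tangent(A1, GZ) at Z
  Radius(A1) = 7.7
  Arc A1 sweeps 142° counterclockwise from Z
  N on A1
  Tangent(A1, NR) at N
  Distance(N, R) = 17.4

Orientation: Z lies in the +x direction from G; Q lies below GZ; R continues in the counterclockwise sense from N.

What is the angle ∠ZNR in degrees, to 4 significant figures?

109.0°

On A1, Z sits at bearing 90° from Q; a 142° counterclockwise sweep puts N at bearing 232°, so N = Q + 7.7·(cos 232°, sin 232°) = (42.06, -13.77). Since A1 is tangent to NR there, QN ⟂ NR, so NR runs along (−sin 232°, cos 232°); with |NR| = 17.4, R = (55.77, -24.48). Then cos ∠ZNR = NZ·NR / (|NZ||NR|), giving 109.0°.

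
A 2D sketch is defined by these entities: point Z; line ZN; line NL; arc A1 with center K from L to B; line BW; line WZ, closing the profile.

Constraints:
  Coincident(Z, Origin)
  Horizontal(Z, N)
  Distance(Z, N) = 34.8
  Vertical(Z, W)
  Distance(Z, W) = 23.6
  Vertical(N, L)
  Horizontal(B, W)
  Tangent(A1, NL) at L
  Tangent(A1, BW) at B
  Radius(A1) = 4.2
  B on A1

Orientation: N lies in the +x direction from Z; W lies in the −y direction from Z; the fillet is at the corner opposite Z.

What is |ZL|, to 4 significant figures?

39.84

Z is at the origin; ZN is horizontal with |ZN| = 34.8 and N on the +x side, so N = (34.80, 0.000). ZW is vertical with |ZW| = 23.6 and W on the −y side, so W = (0.000, -23.60). The virtual corner opposite Z is at (34.80, -23.60). A1 meets NL tangentially, so KL is at right angles to NL and A1 meets BW tangentially, so KB is at right angles to BW, with radius 4.2, so the center K sits 4.2 in from both sides at K = (30.60, -19.40). That places the tangent points at L = (34.80, -19.40) on NL and B = (30.60, -23.60) on BW. Then |ZL| = |L − Z| = 39.84.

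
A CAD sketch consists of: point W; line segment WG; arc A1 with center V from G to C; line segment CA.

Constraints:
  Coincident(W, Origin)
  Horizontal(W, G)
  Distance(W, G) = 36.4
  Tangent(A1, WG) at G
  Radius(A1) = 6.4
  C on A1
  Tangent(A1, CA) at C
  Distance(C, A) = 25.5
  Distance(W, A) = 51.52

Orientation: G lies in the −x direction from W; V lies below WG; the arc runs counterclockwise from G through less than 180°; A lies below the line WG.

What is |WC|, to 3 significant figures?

43.3

Checks: W = (0.00, 0.00) ✓; ∠(VG, GW) = 90.00° ✓; |VG| = 6.400 ✓; |VC| = 6.400 ✓; ∠(VC, CA) = 90.00° ✓; |CA| = 25.50 ✓; |WA| = 51.52 ✓.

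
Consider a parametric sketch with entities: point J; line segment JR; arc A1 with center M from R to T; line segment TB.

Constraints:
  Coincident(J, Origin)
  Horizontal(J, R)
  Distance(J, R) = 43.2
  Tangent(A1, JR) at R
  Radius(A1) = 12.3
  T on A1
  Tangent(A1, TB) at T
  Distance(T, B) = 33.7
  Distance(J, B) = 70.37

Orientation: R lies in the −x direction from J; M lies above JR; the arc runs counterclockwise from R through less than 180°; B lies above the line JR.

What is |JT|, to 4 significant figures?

38.35

J is at the origin; JR is horizontal with |JR| = 43.2 and R on the −x side, so R = (-43.20, 0.000). Tangency of A1 to JR means the radius MR is perpendicular to JR, so M = R + (0, 12.3) = (-43.20, 12.30). Since MT ⟂ TB (tangency), |MB| = √(12.3² + 33.7²) = 35.87 regardless of where T sits on A1. So B lies on both circle(J, 70.37) and circle(M, 35.87); the above-JR intersection is B = (-52.39, 46.98). T is the foot of the tangent from B: T = (-33.11, 19.34).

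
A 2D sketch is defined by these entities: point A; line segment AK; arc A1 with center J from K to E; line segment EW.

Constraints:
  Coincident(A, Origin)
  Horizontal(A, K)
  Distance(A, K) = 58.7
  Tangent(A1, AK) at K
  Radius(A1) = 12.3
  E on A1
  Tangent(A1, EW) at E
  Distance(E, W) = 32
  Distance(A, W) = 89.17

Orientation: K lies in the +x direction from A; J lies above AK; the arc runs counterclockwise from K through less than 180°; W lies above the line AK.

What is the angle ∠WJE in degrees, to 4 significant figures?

68.97°

Checks: |JE| = 12.30 ✓; ∠(JE, EW) = 90.00° ✓; |EW| = 32.00 ✓; |AW| = 89.17 ✓.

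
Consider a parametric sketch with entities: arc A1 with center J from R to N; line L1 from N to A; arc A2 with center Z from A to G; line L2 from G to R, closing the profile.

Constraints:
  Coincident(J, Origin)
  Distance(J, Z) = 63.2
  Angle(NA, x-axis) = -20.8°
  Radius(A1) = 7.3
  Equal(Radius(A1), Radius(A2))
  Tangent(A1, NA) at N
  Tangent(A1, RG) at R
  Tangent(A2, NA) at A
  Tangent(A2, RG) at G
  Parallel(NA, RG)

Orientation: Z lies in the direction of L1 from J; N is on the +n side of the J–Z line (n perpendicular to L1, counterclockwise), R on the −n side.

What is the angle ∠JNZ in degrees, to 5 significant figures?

83.411°

J is at the origin and Z lies 63.2 along u from J, so Z = 63.2·u = (59.081, -22.443). Tangency of A1 to both parallel lines with radius 7.3 puts N and R at J ± 7.3·n: N = (2.5923, 6.8242), R = (-2.5923, -6.8242). Then cos ∠JNZ = NJ·NZ / (|NJ||NZ|), giving 83.411°.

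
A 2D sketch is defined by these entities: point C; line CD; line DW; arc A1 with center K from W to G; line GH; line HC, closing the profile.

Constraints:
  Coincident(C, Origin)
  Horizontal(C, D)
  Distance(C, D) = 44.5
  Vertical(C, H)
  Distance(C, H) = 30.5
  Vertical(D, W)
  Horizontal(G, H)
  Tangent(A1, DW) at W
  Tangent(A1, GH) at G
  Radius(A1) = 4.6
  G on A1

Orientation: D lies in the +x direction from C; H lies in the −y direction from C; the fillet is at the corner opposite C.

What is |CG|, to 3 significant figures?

50.2

The virtual corner opposite C is at (44.5, -30.5). A1 meets DW tangentially, so KW is at right angles to DW and A1 meets GH tangentially, so KG is at right angles to GH, with radius 4.6, so the center K sits 4.6 in from both sides at K = (39.9, -25.9). That places the tangent points at W = (44.5, -25.9) on DW and G = (39.9, -30.5) on GH. Then |CG| = |G − C| = 50.2.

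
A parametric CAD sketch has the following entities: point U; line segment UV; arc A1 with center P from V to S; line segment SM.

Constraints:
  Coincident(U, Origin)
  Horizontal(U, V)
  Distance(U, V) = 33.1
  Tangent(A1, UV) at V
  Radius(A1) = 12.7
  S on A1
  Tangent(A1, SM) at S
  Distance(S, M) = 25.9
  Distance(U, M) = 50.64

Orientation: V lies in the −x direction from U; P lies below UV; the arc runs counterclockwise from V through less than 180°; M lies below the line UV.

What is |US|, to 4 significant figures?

47.92

Checks: |PS| = 12.70 ✓; ∠(PS, SM) = 90.00° ✓; |SM| = 25.90 ✓; |UM| = 50.64 ✓.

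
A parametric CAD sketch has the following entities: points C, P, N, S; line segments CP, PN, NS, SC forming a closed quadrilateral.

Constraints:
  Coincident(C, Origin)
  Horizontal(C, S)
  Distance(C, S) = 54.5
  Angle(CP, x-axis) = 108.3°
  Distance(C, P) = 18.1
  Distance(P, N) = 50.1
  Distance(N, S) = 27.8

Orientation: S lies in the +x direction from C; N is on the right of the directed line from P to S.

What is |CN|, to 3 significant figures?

35.6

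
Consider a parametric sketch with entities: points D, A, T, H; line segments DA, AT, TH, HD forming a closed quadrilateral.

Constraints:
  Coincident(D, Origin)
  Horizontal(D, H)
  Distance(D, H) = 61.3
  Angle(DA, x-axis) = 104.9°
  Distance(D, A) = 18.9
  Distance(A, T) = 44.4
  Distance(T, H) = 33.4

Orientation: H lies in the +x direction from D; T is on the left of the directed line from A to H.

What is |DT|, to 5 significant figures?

46.307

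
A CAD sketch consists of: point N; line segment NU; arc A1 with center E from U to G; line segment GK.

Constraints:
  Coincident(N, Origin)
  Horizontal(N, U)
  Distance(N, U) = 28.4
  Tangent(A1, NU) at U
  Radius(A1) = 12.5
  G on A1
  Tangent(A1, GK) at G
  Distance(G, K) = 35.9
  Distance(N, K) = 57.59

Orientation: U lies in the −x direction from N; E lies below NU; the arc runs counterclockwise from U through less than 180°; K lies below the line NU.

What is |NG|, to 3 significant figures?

43.5

N is at the origin; N and U share the same y with |NU| = 28.4 and U on the −x side, so U = (-28.4, 0.00). The tangent condition forces EU to be normal to NU, so E = U + (0, -12.5) = (-28.4, -12.5). Since EG ⟂ GK (tangency), |EK| = √(12.5² + 35.9²) = 38.0 regardless of where G sits on A1. So K lies on both circle(N, 57.59) and circle(E, 38.0); the below-NU intersection is K = (-27.7, -50.5). G is the foot of the tangent from K: G = (-40.1, -16.8).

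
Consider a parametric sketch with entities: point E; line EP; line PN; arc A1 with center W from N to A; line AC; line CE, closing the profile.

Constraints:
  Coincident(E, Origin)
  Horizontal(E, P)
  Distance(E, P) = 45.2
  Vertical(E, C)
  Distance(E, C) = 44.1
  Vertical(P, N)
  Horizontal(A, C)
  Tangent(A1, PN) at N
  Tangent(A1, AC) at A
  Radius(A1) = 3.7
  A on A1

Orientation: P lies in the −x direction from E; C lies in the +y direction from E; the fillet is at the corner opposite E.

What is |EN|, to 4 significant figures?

60.62

The virtual corner opposite E is at (-45.20, 44.10). A1 meets PN tangentially, so WN is at right angles to PN and A1 meets AC tangentially, so WA is at right angles to AC, with radius 3.7, so the center W sits 3.7 in from both sides at W = (-41.50, 40.40). That places the tangent points at N = (-45.20, 40.40) on PN and A = (-41.50, 44.10) on AC. Then |EN| = |N − E| = 60.62.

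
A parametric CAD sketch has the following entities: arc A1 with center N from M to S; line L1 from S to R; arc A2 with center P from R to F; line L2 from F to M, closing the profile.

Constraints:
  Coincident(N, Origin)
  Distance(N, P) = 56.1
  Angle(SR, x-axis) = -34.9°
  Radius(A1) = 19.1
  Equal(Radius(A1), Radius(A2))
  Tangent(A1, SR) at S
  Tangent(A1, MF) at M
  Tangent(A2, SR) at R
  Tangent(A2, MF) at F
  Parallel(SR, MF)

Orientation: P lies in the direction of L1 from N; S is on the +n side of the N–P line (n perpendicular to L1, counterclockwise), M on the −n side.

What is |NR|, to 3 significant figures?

59.3

Tangency of A1 to both parallel lines with radius 19.1 puts S and M at N ± 19.1·n: S = (10.9, 15.7), M = (-10.9, -15.7). Equal radii place R and F the same way about P: R = P + 19.1·n = (56.9, -16.4), F = P − 19.1·n = (35.1, -47.8). Then |NR| = |R − N| = 59.3.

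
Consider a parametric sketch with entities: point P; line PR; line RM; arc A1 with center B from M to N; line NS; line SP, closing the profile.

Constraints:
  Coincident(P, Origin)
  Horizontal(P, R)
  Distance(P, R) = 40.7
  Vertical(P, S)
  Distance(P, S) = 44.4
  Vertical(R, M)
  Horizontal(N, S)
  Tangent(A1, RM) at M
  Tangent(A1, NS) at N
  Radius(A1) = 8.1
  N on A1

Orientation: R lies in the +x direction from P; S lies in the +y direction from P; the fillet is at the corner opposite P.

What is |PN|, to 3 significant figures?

55.1

P is at the origin; P and R share the same y with |PR| = 40.7 and R on the +x side, so R = (40.7, 0.00). PS is vertical with |PS| = 44.4 and S on the +y side, so S = (0.00, 44.4). The virtual corner opposite P is at (40.7, 44.4). Tangency of A1 to RM means the radius BM is perpendicular to RM and since A1 is tangent to NS there, BN ⟂ NS, with radius 8.1, so the center B sits 8.1 in from both sides at B = (32.6, 36.3). That places the tangent points at M = (40.7, 36.3) on RM and N = (32.6, 44.4) on NS. Then |PN| = |N − P| = 55.1.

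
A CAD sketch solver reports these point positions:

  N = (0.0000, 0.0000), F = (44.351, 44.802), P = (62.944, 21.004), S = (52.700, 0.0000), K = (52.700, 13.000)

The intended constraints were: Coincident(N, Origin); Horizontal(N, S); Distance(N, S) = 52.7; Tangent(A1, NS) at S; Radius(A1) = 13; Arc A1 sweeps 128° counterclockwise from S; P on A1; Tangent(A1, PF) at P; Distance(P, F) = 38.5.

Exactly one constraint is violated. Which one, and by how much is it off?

Distance(P, F) = 38.5 — off by 8.30.

N = (0.00, 0.00) ✓; N.y = 0.00, S.y = 0.00 ✓; |NS| = 52.70 ✓; ∠(KS, SN) = 90.00° ✓; |KS| = 13.00 ✓; bearing(K→P) − bearing(K→S) = 128.0° ✓; |KP| = 13.00 ✓; ∠(KP, PF) = 90.00° ✓; |PF| = 30.20 ✗.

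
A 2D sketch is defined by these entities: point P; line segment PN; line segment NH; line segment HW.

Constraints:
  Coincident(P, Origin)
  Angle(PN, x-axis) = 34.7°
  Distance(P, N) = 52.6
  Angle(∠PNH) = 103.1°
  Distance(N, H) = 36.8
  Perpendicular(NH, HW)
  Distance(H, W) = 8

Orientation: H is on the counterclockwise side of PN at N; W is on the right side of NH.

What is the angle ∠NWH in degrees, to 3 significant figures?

77.7°

P is at the origin; PN runs at 34.7° with length 52.6, so N = 52.6·(cos 34.7°, sin 34.7°) = (43.2, 29.9). ∠PNH = 103.1°, so NH runs at 34.7° + (180° − 103.1°) = 112° from the x-axis; with |NH| = 36.8, H = N + 36.8·(cos 112°, sin 112°) = (29.7, 64.2). The perpendicularity gives HW at right angles to NH; with |HW| = 8.0 on the right of NH, W = H + 8.0·(0.930, 0.368) = (37.1, 67.1). Then cos ∠NWH = WN·WH / (|WN||WH|), giving 77.7°.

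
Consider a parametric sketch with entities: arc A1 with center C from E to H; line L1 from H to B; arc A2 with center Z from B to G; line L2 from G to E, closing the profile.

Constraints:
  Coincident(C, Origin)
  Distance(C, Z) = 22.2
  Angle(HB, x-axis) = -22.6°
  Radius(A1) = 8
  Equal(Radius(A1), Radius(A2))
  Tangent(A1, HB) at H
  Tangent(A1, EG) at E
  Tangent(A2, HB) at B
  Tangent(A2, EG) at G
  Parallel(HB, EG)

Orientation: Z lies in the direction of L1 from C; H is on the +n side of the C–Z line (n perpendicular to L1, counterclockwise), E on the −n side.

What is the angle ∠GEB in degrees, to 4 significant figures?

35.78°

The slot axis is L1's direction at -22.6°, so u = (cos -22.6°, sin -22.6°) = (0.9232, -0.3843) and n = (−sin -22.6°, cos -22.6°) = (0.3843, 0.9232). C is at the origin and Z lies 22.2 along u from C, so Z = 22.2·u = (20.50, -8.531). Tangency of A1 to both parallel lines with radius 8.0 puts H and E at C ± 8.0·n: H = (3.074, 7.386), E = (-3.074, -7.386). Equal radii place B and G the same way about Z: B = Z + 8.0·n = (23.57, -1.146), G = Z − 8.0·n = (17.42, -15.92). Then cos ∠GEB = EG·EB / (|EG||EB|), giving 35.78°.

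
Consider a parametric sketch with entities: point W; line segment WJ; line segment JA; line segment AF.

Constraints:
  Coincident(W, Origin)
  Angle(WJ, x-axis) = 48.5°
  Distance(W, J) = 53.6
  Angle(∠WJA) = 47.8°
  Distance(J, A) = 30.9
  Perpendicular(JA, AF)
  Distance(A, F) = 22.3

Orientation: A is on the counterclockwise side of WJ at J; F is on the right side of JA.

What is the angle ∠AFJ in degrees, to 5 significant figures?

54.183°

W is at the origin; WJ runs at 48.5° with length 53.6, so J = 53.6·(cos 48.5°, sin 48.5°) = (35.516, 40.144). ∠WJA = 47.8°, so JA runs at 48.5° + (180° − 47.8°) = 180.70° from the x-axis; with |JA| = 30.9, A = J + 30.9·(cos 180.70°, sin 180.70°) = (4.6187, 39.767). The perpendicularity gives AF at right angles to JA; with |AF| = 22.3 on the right of JA, F = A + 22.3·(-0.012217, 0.99993) = (4.3463, 62.065). Then cos ∠AFJ = FA·FJ / (|FA||FJ|), giving 54.183°.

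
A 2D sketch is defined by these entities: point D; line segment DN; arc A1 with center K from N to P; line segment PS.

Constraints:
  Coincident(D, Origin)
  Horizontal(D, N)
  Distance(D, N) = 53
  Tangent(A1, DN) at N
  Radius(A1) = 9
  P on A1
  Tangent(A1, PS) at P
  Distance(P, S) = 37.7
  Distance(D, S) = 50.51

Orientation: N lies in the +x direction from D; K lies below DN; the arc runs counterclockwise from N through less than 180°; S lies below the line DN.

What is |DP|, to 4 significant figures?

45.03

D is at the origin; D and N share the same y with |DN| = 53.0 and N on the +x side, so N = (53.00, 0.000). Tangency of A1 to DN means the radius KN is perpendicular to DN, so K = N + (0, -9) = (53.00, -9.000). Since KP ⟂ PS (tangency), |KS| = √(9.0² + 37.7²) = 38.76 regardless of where P sits on A1. So S lies on both circle(D, 50.51) and circle(K, 38.76); the below-DN intersection is S = (30.30, -40.41). P is the foot of the tangent from S: P = (44.68, -5.566).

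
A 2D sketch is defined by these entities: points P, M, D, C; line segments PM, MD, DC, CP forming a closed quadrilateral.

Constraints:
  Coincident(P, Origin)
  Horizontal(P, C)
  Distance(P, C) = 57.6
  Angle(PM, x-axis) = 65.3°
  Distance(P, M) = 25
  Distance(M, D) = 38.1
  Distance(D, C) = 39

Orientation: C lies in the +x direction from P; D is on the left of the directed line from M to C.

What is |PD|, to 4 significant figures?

58.90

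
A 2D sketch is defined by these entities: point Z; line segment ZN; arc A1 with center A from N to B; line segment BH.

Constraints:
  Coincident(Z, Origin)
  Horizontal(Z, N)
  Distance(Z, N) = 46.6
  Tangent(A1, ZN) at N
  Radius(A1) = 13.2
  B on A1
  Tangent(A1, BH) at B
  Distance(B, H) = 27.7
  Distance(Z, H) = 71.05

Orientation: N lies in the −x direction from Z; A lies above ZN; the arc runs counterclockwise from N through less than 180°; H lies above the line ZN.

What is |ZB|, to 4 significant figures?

43.77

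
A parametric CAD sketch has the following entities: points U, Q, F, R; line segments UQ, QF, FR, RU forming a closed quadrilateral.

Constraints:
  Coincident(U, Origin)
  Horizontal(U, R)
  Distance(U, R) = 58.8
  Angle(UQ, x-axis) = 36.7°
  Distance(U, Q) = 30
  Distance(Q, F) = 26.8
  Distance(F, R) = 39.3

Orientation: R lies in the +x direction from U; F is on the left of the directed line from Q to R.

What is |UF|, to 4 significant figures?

56.71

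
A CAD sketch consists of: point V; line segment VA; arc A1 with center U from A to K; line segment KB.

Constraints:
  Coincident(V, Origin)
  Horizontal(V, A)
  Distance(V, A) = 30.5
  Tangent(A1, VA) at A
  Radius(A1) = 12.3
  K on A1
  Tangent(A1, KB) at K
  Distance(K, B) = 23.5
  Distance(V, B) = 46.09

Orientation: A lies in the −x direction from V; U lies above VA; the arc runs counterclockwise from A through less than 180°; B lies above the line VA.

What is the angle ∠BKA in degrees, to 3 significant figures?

127°

Checks: |UK| = 12.30 ✓; ∠(UK, KB) = 90.00° ✓; |KB| = 23.50 ✓; |VB| = 46.09 ✓.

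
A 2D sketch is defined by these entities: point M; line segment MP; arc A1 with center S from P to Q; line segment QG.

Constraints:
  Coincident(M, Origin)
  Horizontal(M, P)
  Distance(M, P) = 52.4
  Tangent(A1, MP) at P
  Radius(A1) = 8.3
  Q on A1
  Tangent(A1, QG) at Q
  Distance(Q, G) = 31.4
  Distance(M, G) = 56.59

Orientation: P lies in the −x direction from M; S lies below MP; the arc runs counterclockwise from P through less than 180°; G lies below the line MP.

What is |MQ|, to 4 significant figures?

60.62

Checks: |SQ| = 8.300 ✓; ∠(SQ, QG) = 90.00° ✓; |QG| = 31.40 ✓; |MG| = 56.59 ✓.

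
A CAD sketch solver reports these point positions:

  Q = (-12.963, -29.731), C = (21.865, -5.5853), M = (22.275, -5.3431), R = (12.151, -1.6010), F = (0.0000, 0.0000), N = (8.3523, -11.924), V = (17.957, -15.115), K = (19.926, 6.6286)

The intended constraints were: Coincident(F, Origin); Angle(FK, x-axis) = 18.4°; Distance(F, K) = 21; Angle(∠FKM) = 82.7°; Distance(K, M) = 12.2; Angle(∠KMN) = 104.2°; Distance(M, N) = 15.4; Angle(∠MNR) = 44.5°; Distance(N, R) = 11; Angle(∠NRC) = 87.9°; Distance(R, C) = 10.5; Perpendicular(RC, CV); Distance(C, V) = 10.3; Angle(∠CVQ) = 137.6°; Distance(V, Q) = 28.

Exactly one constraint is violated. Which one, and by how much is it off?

Distance(V, Q) = 28 — off by 6.20.

F = (0.00, 0.00) ✓; FK at 18.40° ✓; |FK| = 21.00 ✓; ∠FKM = 82.70° ✓; |KM| = 12.20 ✓; ∠KMN = 104.2° ✓; |MN| = 15.40 ✓; ∠MNR = 44.50° ✓; |NR| = 11.00 ✓; ∠NRC = 87.90° ✓; |RC| = 10.50 ✓; ∠(RC, CV) = 90.00° ✓; |CV| = 10.30 ✓; ∠CVQ = 137.6° ✓; |VQ| = 34.20 ✗.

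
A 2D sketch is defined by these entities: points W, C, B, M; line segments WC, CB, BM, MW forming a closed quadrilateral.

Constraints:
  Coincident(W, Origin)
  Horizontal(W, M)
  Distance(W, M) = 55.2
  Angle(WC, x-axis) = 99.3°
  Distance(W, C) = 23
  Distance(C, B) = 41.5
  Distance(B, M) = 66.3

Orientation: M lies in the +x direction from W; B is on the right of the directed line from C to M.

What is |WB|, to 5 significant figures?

20.370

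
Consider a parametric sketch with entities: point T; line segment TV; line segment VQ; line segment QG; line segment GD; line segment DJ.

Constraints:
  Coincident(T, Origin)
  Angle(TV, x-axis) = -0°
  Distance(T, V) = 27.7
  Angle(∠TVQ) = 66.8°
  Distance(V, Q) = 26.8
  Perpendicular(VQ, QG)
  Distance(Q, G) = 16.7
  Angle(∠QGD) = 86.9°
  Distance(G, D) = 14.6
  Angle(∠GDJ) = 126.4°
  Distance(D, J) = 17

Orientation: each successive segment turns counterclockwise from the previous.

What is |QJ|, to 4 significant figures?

23.97

T is at the origin; TV runs at -0.0° with length 27.7, so V = (27.70, 0.000). ∠TVQ = 66.8° gives VQ at 113.2° from the x-axis; with |VQ| = 26.8, Q = (17.14, 24.63). The perpendicularity gives QG at right angles to VQ, so QG runs at -156.8°; with |QG| = 16.7, G = (1.793, 18.05). ∠QGD = 86.9° gives GD at -63.70° from the x-axis; with |GD| = 14.6, D = (8.262, 4.965). ∠GDJ = 126.4° gives DJ at -10.10° from the x-axis; with |DJ| = 17.0, J = (25.00, 1.984). Then |QJ| = |J − Q| = 23.97.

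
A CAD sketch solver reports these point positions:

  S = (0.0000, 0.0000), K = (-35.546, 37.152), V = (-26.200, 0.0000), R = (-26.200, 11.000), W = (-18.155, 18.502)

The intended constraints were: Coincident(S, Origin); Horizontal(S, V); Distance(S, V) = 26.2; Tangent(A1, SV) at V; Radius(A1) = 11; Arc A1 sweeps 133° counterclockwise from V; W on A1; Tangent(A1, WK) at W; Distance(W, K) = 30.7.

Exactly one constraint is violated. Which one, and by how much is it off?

Distance(W, K) = 30.7 — off by 5.20.

S = (0.00, 0.00) ✓; S.y = 0.00, V.y = 0.00 ✓; |SV| = 26.20 ✓; ∠(RV, VS) = 90.00° ✓; |RV| = 11.00 ✓; bearing(R→W) − bearing(R→V) = 133.0° ✓; |RW| = 11.00 ✓; ∠(RW, WK) = 90.00° ✓; |WK| = 25.50 ✗.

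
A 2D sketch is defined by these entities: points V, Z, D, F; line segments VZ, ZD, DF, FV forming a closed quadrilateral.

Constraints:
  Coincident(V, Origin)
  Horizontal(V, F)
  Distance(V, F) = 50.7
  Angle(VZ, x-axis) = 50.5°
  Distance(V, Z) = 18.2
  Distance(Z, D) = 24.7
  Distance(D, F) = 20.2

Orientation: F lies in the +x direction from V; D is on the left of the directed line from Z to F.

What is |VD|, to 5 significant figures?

38.936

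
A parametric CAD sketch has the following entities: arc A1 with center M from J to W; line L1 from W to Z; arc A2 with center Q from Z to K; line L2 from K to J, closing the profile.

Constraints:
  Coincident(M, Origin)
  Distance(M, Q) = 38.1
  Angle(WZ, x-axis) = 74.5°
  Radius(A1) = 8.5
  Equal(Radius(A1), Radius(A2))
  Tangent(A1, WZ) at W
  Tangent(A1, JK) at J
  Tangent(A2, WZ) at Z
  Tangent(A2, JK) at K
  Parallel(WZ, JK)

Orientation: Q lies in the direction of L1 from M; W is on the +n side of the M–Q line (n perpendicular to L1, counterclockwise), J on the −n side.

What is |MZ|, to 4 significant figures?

39.04

Tangency of A1 to both parallel lines with radius 8.5 puts W and J at M ± 8.5·n: W = (-8.191, 2.272), J = (8.191, -2.272). Equal radii place Z and K the same way about Q: Z = Q + 8.5·n = (1.991, 38.99), K = Q − 8.5·n = (18.37, 34.44). Then |MZ| = |Z − M| = 39.04.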